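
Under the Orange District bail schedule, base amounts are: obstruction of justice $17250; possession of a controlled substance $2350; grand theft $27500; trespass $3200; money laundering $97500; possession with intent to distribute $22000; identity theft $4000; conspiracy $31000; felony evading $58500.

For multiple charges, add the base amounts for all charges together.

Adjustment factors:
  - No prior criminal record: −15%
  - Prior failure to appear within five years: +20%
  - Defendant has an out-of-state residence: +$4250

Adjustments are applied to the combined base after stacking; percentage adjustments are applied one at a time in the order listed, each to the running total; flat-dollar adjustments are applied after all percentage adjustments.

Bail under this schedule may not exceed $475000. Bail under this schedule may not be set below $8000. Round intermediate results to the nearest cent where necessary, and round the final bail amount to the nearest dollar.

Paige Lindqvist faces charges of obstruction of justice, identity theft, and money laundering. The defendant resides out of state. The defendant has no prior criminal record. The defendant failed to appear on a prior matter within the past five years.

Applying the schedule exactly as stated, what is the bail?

$125375

Base amounts from the schedule: obstruction of justice $17250; identity theft $4000; money laundering $97500.
Stacking rule: sum of all bases. $17250 + $4000 + $97500 = $118750.
No prior criminal record (−15%): $118750 × 0.85 = $100937.50.
Prior failure to appear within five years (+20%): $100937.50 × 1.2 = $121125.
Defendant has an out-of-state residence (+$4250 flat): $121125 + $4250 = $125375.
$125375 is within the $475000 maximum.
$125375 is at or above the $8000 minimum.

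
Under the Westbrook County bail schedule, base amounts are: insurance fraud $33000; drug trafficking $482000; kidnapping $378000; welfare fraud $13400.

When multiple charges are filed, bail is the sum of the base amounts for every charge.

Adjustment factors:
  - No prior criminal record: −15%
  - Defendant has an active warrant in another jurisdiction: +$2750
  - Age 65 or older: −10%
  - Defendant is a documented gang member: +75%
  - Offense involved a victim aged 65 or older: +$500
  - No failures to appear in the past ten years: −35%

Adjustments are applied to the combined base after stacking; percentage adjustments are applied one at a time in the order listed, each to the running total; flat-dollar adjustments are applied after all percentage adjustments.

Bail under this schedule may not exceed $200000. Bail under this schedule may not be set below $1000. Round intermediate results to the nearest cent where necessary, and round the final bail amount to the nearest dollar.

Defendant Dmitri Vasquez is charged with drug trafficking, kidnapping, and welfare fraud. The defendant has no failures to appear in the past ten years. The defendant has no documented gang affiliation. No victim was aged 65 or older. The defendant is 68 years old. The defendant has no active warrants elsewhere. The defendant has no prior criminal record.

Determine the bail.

$200000

Base amounts from the schedule: drug trafficking $482000; kidnapping $378000; welfare fraud $13400.
Stacking rule: sum of all bases. $482000 + $378000 + $13400 = $873400.
No prior criminal record (−15%): $873400 × 0.85 = $742390.
Age 65 or older (−10%): $742390 × 0.9 = $668151.
No failures to appear in the past ten years (−35%): $668151 × 0.65 = $434298.15.
Result $434298.15 exceeds the maximum of $200000; bail is capped at $200000.
$200000 is at or above the $1000 minimum.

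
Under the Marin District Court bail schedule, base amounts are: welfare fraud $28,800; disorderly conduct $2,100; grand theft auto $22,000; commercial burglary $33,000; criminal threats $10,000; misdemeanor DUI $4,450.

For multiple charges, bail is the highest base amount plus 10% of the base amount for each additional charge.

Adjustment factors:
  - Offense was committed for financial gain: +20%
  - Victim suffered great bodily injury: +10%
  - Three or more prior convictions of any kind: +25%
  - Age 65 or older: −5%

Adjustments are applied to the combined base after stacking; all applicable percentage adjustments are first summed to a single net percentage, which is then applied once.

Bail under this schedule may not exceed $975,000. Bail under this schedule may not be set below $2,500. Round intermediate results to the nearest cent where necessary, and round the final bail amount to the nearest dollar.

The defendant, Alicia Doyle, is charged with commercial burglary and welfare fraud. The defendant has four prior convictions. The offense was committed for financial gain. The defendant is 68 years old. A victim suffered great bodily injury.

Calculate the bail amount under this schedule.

Base amounts from the schedule: commercial burglary $33,000; welfare fraud $28,800.
Stacking rule: highest base plus 10% of each additional charge. Highest is commercial burglary at $33,000. Additional: $28,800 × 10% = $2,880. Combined base = $33,000 + $2,880 = $35,880.
Net percentage adjustment: +20% +10% +25% −5% = +50%. $35,880 × 1.5 = $53,820.
$53,820 is within the $975,000 maximum.
$53,820 is at or above the $2,500 minimum.

$53,820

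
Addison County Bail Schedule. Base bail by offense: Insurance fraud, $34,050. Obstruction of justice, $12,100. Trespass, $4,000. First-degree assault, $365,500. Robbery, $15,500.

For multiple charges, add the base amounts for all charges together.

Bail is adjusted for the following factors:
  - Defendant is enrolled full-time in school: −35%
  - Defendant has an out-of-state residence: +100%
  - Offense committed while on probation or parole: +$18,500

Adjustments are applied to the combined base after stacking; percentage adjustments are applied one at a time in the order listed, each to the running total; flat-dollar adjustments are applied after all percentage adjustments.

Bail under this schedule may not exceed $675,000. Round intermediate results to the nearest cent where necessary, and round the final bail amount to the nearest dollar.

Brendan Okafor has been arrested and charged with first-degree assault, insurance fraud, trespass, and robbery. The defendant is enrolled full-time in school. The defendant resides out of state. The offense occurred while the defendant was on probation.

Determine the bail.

$563,265

Base amounts from the schedule: first-degree assault $365,500; insurance fraud $34,050; trespass $4,000; robbery $15,500.
Stacking rule: sum of all bases. $365,500 + $34,050 + $4,000 + $15,500 = $419,050.
Defendant is enrolled full-time in school (−35%): $419,050 × 0.65 = $272,382.50.
Defendant has an out-of-state residence (+100%): $272,382.50 × 2 = $544,765.
Offense committed while on probation or parole (+$18,500 flat): $544,765 + $18,500 = $563,265.
$563,265 is within the $675,000 maximum.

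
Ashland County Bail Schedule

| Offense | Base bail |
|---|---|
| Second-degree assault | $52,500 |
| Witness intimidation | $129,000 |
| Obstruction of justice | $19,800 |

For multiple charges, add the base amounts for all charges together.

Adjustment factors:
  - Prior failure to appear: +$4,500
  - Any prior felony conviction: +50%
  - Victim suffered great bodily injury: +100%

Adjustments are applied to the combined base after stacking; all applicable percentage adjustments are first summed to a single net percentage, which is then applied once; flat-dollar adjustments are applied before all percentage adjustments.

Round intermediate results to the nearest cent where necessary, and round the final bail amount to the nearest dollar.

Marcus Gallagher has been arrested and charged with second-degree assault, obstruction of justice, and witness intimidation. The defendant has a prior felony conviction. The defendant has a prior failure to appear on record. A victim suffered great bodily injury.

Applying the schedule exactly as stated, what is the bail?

Base amounts from the schedule: second-degree assault $52,500; obstruction of justice $19,800; witness intimidation $129,000.
Stacking rule: sum of all bases. $52,500 + $19,800 + $129,000 = $201,300.
Prior failure to appear (+$4,500 flat): $201,300 + $4,500 = $205,800.
Net percentage adjustment: +50% +100% = +150%. $205,800 × 2.5 = $514,500.

$514,500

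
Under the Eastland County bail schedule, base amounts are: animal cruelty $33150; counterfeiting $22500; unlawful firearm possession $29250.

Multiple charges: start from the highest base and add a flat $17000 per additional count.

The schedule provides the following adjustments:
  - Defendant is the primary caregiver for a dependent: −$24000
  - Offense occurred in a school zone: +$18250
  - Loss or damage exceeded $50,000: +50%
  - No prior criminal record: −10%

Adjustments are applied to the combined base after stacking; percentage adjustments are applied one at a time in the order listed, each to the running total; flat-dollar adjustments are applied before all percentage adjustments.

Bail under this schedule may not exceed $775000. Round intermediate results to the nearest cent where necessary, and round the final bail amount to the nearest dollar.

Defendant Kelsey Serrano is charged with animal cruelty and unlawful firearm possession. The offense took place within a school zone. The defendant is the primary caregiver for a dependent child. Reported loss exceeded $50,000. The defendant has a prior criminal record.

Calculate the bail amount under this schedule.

$66600

Base amounts from the schedule: animal cruelty $33150; unlawful firearm possession $29250.
Stacking rule: highest base plus $17000 per additional charge. Highest is animal cruelty at $33150; 1 additional charge → +$17000. Combined base = $50150.
Defendant is the primary caregiver for a dependent (−$24000 flat): $50150 − $24000 = $26150.
Offense occurred in a school zone (+$18250 flat): $26150 + $18250 = $44400.
Loss or damage exceeded $50,000 (+50%): $44400 × 1.5 = $66600.
$66600 is within the $775000 maximum.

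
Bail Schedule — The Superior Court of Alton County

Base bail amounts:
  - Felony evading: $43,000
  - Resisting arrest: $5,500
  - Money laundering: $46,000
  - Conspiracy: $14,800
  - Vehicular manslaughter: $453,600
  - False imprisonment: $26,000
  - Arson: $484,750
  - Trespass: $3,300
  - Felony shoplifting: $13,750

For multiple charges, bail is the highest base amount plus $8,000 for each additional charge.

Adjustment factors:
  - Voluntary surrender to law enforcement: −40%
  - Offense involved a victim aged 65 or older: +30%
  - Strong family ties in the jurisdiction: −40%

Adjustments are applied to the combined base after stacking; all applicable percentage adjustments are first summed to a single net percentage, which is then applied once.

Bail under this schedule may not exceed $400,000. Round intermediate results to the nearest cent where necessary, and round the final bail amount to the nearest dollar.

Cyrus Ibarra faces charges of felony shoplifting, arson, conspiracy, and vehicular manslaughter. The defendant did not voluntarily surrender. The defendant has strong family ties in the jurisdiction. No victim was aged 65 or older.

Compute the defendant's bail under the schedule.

$305,250

Base amounts from the schedule: felony shoplifting $13,750; arson $484,750; conspiracy $14,800; vehicular manslaughter $453,600.
Stacking rule: highest base plus $8,000 per additional charge. Highest is arson at $484,750; 3 additional charges → +$24,000. Combined base = $508,750.
Strong family ties in the jurisdiction (−40%): $508,750 × 0.6 = $305,250.
$305,250 is within the $400,000 maximum.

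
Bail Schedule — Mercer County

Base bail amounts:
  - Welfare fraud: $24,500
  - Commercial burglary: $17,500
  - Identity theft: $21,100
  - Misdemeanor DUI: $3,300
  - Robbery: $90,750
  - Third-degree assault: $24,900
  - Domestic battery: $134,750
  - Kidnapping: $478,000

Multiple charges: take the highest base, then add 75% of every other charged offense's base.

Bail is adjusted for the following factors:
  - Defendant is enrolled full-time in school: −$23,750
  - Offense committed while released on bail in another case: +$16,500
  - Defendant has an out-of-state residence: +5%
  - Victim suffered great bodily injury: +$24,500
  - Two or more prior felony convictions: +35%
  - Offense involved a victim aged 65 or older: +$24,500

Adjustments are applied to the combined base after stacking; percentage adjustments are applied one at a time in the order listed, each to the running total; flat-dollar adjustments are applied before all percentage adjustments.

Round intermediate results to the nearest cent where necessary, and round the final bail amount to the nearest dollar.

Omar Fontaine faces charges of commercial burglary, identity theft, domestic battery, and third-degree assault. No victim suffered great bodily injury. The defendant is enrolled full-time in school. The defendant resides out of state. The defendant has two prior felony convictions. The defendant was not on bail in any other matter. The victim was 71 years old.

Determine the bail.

$259,580

Base amounts from the schedule: commercial burglary $17,500; identity theft $21,100; domestic battery $134,750; third-degree assault $24,900.
Stacking rule: highest base plus 75% of each additional charge. Highest is domestic battery at $134,750. Additional: $17,500 × 75% = $13,125; $21,100 × 75% = $15,825; $24,900 × 75% = $18,675. Combined base = $134,750 + $47,625 = $182,375.
Defendant is enrolled full-time in school (−$23,750 flat): $182,375 − $23,750 = $158,625.
Offense involved a victim aged 65 or older (+$24,500 flat): $158,625 + $24,500 = $183,125.
Defendant has an out-of-state residence (+5%): $183,125 × 1.05 = $192,281.25.
Two or more prior felony convictions (+35%): $192,281.25 × 1.35 = $259,579.69.
Rounded to the nearest dollar: $259,580.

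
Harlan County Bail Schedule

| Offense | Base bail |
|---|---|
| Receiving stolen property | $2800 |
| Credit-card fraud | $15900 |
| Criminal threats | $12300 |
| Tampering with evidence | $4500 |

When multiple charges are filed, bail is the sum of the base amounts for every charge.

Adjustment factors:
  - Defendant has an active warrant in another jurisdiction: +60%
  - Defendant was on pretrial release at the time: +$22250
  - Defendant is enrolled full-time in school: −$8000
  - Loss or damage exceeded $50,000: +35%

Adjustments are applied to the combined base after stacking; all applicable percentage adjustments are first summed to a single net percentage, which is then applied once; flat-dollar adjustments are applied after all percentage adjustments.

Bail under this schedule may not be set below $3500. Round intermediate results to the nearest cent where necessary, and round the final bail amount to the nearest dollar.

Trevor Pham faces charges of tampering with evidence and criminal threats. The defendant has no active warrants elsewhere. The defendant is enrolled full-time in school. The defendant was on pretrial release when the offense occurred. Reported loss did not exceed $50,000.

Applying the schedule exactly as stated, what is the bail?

$31050

Base amounts from the schedule: tampering with evidence $4500; criminal threats $12300.
Stacking rule: sum of all bases. $4500 + $12300 = $16800.
Defendant was on pretrial release at the time (+$22250 flat): $16800 + $22250 = $39050.
Defendant is enrolled full-time in school (−$8000 flat): $39050 − $8000 = $31050.
$31050 is at or above the $3500 minimum.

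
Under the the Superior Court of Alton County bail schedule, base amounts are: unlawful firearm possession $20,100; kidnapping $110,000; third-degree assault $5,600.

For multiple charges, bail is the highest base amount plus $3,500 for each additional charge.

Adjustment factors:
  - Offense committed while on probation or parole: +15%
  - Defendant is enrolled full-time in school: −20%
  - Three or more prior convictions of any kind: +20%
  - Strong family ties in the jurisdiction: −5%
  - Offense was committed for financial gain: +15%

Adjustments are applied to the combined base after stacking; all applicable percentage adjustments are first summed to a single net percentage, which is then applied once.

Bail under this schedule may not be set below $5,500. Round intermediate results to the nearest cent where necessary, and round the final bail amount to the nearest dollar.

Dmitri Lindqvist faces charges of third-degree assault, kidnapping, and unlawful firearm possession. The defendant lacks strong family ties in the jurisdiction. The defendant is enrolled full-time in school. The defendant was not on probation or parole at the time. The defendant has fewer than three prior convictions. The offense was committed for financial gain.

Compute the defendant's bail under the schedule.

$111,150

Base amounts from the schedule: third-degree assault $5,600; kidnapping $110,000; unlawful firearm possession $20,100.
Stacking rule: highest base plus $3,500 per additional charge. Highest is kidnapping at $110,000; 2 additional charges → +$7,000. Combined base = $117,000.
Net percentage adjustment: −20% +15% = −5%. $117,000 × 0.95 = $111,150.
$111,150 is at or above the $5,500 minimum.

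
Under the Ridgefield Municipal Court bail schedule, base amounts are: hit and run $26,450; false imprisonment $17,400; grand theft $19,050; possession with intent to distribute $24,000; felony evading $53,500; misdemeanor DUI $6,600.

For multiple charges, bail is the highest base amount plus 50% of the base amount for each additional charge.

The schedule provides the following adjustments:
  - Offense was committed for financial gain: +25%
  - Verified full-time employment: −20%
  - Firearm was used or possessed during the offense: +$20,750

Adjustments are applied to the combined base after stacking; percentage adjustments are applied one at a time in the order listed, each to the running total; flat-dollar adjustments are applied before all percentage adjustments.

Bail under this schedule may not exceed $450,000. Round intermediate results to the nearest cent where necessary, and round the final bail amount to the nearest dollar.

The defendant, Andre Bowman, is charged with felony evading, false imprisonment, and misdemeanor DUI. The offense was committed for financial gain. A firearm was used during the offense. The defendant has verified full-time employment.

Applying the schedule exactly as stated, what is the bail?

Base amounts from the schedule: felony evading $53,500; false imprisonment $17,400; misdemeanor DUI $6,600.
Stacking rule: highest base plus 50% of each additional charge. Highest is felony evading at $53,500. Additional: $17,400 × 50% = $8,700; $6,600 × 50% = $3,300. Combined base = $53,500 + $12,000 = $65,500.
Firearm was used or possessed during the offense (+$20,750 flat): $65,500 + $20,750 = $86,250.
Offense was committed for financial gain (+25%): $86,250 × 1.25 = $107,812.50.
Verified full-time employment (−20%): $107,812.50 × 0.8 = $86,250.
$86,250 is within the $450,000 maximum.

$86,250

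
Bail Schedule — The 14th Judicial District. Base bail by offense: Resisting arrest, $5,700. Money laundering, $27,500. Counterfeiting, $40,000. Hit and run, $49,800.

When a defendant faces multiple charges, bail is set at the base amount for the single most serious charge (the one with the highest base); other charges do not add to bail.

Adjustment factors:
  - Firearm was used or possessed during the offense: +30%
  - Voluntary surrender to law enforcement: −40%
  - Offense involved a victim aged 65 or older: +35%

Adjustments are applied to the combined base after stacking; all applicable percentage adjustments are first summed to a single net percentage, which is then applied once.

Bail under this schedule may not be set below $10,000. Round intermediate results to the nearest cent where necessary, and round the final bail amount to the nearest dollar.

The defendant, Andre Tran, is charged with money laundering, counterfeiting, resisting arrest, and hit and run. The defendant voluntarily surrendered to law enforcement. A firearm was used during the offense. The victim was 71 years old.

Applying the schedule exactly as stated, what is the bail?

Base amounts from the schedule: money laundering $27,500; counterfeiting $40,000; resisting arrest $5,700; hit and run $49,800.
Stacking rule: use the highest base only. Highest is hit and run at $49,800. Combined base = $49,800.
Net percentage adjustment: +30% −40% +35% = +25%. $49,800 × 1.25 = $62,250.
$62,250 is at or above the $10,000 minimum.

$62,250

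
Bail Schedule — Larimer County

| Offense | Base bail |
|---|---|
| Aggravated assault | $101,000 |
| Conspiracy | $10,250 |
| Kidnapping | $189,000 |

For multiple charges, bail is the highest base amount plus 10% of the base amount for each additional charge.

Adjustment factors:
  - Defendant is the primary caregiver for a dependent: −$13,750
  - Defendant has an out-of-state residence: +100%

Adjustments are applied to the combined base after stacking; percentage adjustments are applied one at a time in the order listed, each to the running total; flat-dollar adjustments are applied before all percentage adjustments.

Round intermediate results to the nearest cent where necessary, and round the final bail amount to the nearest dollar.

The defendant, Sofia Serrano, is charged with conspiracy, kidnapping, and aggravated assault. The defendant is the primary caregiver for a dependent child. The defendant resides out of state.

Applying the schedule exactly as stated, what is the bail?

$372,750

Base amounts from the schedule: conspiracy $10,250; kidnapping $189,000; aggravated assault $101,000.
Stacking rule: highest base plus 10% of each additional charge. Highest is kidnapping at $189,000. Additional: $10,250 × 10% = $1,025; $101,000 × 10% = $10,100. Combined base = $189,000 + $11,125 = $200,125.
Defendant is the primary caregiver for a dependent (−$13,750 flat): $200,125 − $13,750 = $186,375.
Defendant has an out-of-state residence (+100%): $186,375 × 2 = $372,750.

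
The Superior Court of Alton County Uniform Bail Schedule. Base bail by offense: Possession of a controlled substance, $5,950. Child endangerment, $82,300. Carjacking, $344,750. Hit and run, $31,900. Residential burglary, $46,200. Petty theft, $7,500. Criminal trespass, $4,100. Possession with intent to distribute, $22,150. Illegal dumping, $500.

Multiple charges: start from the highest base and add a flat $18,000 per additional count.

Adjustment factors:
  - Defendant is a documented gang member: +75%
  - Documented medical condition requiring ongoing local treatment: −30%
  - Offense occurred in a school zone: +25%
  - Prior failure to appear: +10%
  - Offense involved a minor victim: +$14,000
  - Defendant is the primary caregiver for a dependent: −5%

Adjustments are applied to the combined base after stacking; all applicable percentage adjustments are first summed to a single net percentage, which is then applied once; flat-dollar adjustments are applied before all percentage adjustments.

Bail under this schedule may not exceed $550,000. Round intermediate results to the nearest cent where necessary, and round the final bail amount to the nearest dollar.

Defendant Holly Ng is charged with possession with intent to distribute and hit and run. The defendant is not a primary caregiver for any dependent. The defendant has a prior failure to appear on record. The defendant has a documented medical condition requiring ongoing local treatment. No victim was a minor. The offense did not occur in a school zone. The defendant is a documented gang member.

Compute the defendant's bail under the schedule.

$77,345

Base amounts from the schedule: possession with intent to distribute $22,150; hit and run $31,900.
Stacking rule: highest base plus $18,000 per additional charge. Highest is hit and run at $31,900; 1 additional charge → +$18,000. Combined base = $49,900.
Net percentage adjustment: +75% −30% +10% = +55%. $49,900 × 1.55 = $77,345.
$77,345 is within the $550,000 maximum.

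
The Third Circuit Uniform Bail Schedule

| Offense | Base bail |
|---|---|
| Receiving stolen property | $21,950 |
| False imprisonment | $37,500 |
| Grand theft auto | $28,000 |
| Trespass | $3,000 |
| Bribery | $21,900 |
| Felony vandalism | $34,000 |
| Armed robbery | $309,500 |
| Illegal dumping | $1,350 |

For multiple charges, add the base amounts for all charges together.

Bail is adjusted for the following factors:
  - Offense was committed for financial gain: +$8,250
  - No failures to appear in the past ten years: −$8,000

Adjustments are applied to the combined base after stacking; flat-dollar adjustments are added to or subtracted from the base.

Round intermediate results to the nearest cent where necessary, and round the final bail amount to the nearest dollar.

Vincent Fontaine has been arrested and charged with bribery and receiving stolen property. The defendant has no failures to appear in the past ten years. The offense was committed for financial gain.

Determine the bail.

Base amounts from the schedule: bribery $21,900; receiving stolen property $21,950.
Stacking rule: sum of all bases. $21,900 + $21,950 = $43,850.
Offense was committed for financial gain (+$8,250 flat): $43,850 + $8,250 = $52,100.
No failures to appear in the past ten years (−$8,000 flat): $52,100 − $8,000 = $44,100.

$44,100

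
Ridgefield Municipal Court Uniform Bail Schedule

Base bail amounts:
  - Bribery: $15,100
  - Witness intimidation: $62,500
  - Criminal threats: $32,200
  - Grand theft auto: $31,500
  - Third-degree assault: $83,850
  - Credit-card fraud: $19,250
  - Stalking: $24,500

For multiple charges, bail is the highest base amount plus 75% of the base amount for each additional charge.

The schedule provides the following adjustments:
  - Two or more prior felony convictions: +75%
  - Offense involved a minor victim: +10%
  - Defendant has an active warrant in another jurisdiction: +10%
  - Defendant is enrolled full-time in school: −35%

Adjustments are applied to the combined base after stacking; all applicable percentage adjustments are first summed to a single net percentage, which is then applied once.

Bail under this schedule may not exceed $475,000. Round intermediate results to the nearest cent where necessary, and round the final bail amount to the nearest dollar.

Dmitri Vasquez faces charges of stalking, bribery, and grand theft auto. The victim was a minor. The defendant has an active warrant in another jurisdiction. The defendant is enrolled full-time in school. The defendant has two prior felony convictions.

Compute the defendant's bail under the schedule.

Base amounts from the schedule: stalking $24,500; bribery $15,100; grand theft auto $31,500.
Stacking rule: highest base plus 75% of each additional charge. Highest is grand theft auto at $31,500. Additional: $24,500 × 75% = $18,375; $15,100 × 75% = $11,325. Combined base = $31,500 + $29,700 = $61,200.
Net percentage adjustment: +75% +10% +10% −35% = +60%. $61,200 × 1.6 = $97,920.
$97,920 is within the $475,000 maximum.

$97,920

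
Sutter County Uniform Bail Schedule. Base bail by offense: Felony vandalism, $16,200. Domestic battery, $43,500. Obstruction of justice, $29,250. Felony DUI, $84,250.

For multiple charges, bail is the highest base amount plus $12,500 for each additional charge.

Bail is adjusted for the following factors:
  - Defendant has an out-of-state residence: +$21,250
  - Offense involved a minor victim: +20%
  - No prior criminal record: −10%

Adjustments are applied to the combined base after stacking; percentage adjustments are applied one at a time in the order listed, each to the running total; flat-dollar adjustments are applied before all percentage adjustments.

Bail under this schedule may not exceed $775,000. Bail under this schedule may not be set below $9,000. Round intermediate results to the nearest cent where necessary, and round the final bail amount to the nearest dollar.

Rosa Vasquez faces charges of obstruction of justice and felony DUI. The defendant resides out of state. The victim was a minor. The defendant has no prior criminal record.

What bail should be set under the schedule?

Base amounts from the schedule: obstruction of justice $29,250; felony DUI $84,250.
Stacking rule: highest base plus $12,500 per additional charge. Highest is felony DUI at $84,250; 1 additional charge → +$12,500. Combined base = $96,750.
Defendant has an out-of-state residence (+$21,250 flat): $96,750 + $21,250 = $118,000.
Offense involved a minor victim (+20%): $118,000 × 1.2 = $141,600.
No prior criminal record (−10%): $141,600 × 0.9 = $127,440.
$127,440 is within the $775,000 maximum.
$127,440 is at or above the $9,000 minimum.

$127,440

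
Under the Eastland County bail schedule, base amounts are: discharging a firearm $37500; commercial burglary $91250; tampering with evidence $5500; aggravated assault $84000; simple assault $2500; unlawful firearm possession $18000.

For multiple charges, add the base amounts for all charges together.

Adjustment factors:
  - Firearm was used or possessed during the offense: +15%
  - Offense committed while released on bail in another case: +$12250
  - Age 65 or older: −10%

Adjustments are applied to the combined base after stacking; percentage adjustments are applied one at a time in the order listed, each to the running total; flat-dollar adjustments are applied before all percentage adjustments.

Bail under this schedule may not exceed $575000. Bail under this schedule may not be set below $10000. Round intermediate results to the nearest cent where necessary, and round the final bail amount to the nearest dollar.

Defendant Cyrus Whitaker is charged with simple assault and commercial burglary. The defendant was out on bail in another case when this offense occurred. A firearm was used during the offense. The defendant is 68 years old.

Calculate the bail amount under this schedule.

Base amounts from the schedule: simple assault $2500; commercial burglary $91250.
Stacking rule: sum of all bases. $2500 + $91250 = $93750.
Offense committed while released on bail in another case (+$12250 flat): $93750 + $12250 = $106000.
Firearm was used or possessed during the offense (+15%): $106000 × 1.15 = $121900.
Age 65 or older (−10%): $121900 × 0.9 = $109710.
$109710 is within the $575000 maximum.
$109710 is at or above the $10000 minimum.

$109710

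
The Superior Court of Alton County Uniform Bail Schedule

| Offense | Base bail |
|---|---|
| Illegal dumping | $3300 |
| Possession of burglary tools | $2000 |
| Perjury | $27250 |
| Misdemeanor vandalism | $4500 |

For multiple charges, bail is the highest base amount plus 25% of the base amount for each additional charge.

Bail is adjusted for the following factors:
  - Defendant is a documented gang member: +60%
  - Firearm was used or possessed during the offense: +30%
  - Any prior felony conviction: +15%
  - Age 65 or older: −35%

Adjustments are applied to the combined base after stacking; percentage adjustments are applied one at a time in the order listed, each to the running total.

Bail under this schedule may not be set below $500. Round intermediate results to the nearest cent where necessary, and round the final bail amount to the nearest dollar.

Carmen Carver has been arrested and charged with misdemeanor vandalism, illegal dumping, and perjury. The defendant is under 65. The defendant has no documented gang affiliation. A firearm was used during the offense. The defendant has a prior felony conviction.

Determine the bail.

$43654

Base amounts from the schedule: misdemeanor vandalism $4500; illegal dumping $3300; perjury $27250.
Stacking rule: highest base plus 25% of each additional charge. Highest is perjury at $27250. Additional: $4500 × 25% = $1125; $3300 × 25% = $825. Combined base = $27250 + $1950 = $29200.
Firearm was used or possessed during the offense (+30%): $29200 × 1.3 = $37960.
Any prior felony conviction (+15%): $37960 × 1.15 = $43654.
$43654 is at or above the $500 minimum.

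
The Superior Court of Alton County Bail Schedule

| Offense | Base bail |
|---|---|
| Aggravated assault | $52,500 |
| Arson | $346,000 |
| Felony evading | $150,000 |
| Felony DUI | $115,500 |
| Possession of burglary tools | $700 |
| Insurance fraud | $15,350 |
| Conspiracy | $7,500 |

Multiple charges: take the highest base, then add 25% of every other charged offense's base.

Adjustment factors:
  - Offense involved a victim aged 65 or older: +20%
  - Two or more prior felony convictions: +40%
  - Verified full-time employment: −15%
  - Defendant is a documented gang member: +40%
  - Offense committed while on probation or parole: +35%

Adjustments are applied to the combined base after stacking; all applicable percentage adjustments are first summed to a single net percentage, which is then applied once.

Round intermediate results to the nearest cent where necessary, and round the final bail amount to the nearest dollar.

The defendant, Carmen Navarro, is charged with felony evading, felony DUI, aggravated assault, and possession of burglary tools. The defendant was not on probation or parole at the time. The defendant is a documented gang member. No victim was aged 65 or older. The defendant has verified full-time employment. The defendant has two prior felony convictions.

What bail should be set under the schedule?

Base amounts from the schedule: felony evading $150,000; felony DUI $115,500; aggravated assault $52,500; possession of burglary tools $700.
Stacking rule: highest base plus 25% of each additional charge. Highest is felony evading at $150,000. Additional: $115,500 × 25% = $28,875; $52,500 × 25% = $13,125; $700 × 25% = $175. Combined base = $150,000 + $42,175 = $192,175.
Net percentage adjustment: +40% −15% +40% = +65%. $192,175 × 1.65 = $317,088.75.
Rounded to the nearest dollar: $317,089.

$317,089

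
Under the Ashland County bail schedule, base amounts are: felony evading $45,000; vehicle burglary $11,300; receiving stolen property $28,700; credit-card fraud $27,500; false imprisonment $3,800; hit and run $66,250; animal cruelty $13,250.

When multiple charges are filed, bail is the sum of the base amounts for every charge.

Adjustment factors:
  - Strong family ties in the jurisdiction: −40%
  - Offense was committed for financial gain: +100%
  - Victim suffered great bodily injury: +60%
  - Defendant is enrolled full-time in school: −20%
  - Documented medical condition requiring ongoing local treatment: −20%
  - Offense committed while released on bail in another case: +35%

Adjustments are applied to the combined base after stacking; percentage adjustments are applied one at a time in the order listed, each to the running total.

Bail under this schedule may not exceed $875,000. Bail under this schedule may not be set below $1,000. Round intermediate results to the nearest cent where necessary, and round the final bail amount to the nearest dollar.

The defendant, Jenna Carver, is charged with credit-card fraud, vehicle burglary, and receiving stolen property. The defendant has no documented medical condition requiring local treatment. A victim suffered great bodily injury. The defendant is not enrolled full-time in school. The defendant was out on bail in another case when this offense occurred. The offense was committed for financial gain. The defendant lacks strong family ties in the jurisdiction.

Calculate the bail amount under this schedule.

$291,600

Base amounts from the schedule: credit-card fraud $27,500; vehicle burglary $11,300; receiving stolen property $28,700.
Stacking rule: sum of all bases. $27,500 + $11,300 + $28,700 = $67,500.
Offense was committed for financial gain (+100%): $67,500 × 2 = $135,000.
Victim suffered great bodily injury (+60%): $135,000 × 1.6 = $216,000.
Offense committed while released on bail in another case (+35%): $216,000 × 1.35 = $291,600.
$291,600 is within the $875,000 maximum.
$291,600 is at or above the $1,000 minimum.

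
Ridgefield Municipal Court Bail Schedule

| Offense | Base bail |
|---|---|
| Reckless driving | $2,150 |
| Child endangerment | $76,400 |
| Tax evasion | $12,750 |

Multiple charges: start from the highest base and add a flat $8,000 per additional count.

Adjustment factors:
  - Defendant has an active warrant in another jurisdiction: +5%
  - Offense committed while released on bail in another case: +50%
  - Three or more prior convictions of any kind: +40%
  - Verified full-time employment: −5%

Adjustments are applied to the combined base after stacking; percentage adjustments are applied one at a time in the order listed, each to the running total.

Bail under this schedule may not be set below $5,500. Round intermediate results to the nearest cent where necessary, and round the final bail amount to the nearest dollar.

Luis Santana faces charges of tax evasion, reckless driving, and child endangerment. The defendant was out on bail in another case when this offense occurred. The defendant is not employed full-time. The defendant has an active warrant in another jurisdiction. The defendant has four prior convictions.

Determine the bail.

Base amounts from the schedule: tax evasion $12,750; reckless driving $2,150; child endangerment $76,400.
Stacking rule: highest base plus $8,000 per additional charge. Highest is child endangerment at $76,400; 2 additional charges → +$16,000. Combined base = $92,400.
Defendant has an active warrant in another jurisdiction (+5%): $92,400 × 1.05 = $97,020.
Offense committed while released on bail in another case (+50%): $97,020 × 1.5 = $145,530.
Three or more prior convictions of any kind (+40%): $145,530 × 1.4 = $203,742.
$203,742 is at or above the $5,500 minimum.

$203,742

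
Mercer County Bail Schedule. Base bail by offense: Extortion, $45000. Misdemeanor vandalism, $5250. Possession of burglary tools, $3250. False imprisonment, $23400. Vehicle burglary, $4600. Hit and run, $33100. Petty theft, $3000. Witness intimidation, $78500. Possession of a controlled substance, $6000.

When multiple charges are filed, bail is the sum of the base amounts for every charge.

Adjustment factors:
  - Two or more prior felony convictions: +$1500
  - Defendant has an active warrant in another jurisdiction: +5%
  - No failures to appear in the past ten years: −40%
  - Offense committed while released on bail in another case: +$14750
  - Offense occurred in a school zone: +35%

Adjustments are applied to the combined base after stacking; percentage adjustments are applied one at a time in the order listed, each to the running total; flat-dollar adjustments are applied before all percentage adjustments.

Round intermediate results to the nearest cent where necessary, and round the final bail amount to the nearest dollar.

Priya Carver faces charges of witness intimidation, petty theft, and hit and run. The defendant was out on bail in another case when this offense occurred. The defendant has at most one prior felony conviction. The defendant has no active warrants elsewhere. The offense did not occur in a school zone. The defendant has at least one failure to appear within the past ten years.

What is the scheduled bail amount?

$129350

Base amounts from the schedule: witness intimidation $78500; petty theft $3000; hit and run $33100.
Stacking rule: sum of all bases. $78500 + $3000 + $33100 = $114600.
Offense committed while released on bail in another case (+$14750 flat): $114600 + $14750 = $129350.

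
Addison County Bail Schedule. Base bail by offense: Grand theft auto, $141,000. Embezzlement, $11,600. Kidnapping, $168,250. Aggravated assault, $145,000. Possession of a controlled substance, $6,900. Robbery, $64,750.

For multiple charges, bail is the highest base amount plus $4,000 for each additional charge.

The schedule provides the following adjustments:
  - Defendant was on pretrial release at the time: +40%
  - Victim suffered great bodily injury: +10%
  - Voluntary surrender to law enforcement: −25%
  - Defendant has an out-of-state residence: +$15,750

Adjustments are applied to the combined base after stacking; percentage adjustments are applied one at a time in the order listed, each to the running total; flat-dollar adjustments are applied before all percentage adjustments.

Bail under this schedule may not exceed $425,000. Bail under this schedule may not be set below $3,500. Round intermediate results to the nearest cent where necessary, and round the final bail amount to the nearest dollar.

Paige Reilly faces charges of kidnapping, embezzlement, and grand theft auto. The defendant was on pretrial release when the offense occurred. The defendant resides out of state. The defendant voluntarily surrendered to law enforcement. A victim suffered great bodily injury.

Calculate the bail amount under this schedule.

$221,760

Base amounts from the schedule: kidnapping $168,250; embezzlement $11,600; grand theft auto $141,000.
Stacking rule: highest base plus $4,000 per additional charge. Highest is kidnapping at $168,250; 2 additional charges → +$8,000. Combined base = $176,250.
Defendant has an out-of-state residence (+$15,750 flat): $176,250 + $15,750 = $192,000.
Defendant was on pretrial release at the time (+40%): $192,000 × 1.4 = $268,800.
Victim suffered great bodily injury (+10%): $268,800 × 1.1 = $295,680.
Voluntary surrender to law enforcement (−25%): $295,680 × 0.75 = $221,760.
$221,760 is within the $425,000 maximum.
$221,760 is at or above the $3,500 minimum.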